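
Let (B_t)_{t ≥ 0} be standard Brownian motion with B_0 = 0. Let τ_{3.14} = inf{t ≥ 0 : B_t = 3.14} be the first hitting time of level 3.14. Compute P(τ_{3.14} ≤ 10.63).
P(τ_{3.14} ≤ 10.63) = 2(1 − Φ(3.14/√10.63)) = 2(1 − Φ(0.9631)) ≈ 0.3355

By the reflection principle for standard BM, P(τ_b ≤ t) = 2 · P(B_t ≥ b). Since B_t ~ N(0, t), P(B_t ≥ 3.14) = 1 − Φ(3.14/√t) = 1 − Φ(3.14/√10.63) = 1 − Φ(0.9631) ≈ 0.16775. Doubling: P(τ_{3.14} ≤ 10.63) ≈ 2 · 0.16775 = 0.33550 ≈ 0.3355.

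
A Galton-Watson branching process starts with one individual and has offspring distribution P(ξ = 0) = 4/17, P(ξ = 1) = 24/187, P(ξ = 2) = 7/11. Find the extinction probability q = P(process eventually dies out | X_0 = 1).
q = 44/119

The pgf is f(s) = 4/17 + 24/187·s + 7/11·s². The extinction probability q is the smallest fixed point of f in [0, 1]. Setting s = f(s):
  7/11·s² + (24/187 − 1)·s + 4/17 = 0
  7/11·s² − (4/17 + 7/11)·s + 4/17 = 0
which factors as (s − 1)·(7/11·s − 4/17) = 0, giving roots s = 1 and s = (4/17)/(7/11) = 44/119.
Mean offspring μ = 24/187 + 2·7/11 = 262/187 > 1 (supercritical), so q < 1. The extinction probability is the smaller root: q = (4/17)/(7/11) = 44/119.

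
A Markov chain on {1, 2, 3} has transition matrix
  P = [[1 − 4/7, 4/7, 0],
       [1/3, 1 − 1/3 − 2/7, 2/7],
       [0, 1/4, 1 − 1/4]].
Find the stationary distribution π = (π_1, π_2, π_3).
π = (49/229, 84/229, 96/229)

This is a birth-death chain on three states, which satisfies detailed balance: π_1 · P_{12} = π_2 · P_{21} and π_2 · P_{23} = π_3 · P_{32}.
From π_1 · 4/7 = π_2 · 1/3: π_2/π_1 = (4/7)/(1/3) = 12/7.
From π_2 · 2/7 = π_3 · 1/4: π_3/π_2 = (2/7)/(1/4) = 8/7.
Take π_1 proportional to 1; then unnormalized π = (1, 12/7, 96/49). Normalize by dividing by the sum 229/49:
  π = (49/229, 84/229, 96/229).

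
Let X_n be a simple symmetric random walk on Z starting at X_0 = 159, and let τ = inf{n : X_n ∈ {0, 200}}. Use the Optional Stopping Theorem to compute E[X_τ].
E[X_τ] = 159

X_n is a martingale and τ is a bounded-mean stopping time (indeed τ is finite a.s. with bounded expectation since the walk is in a bounded region). By the OST, E[X_τ] = E[X_0] = 159. Equivalently: E[X_τ] = 200 · P(hit 200 first) + 0 · P(hit 0 first) = 200 · (159/200) = 159.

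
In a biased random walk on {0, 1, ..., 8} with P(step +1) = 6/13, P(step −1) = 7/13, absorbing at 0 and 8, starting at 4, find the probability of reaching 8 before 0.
P(hit 8 before 0) = (1 − (7/6)^4) / (1 − (7/6)^8) = 1296/3697

Let u_k denote P(reach 8 before 0 | start at k). Boundary: u_0 = 0, u_8 = 1. Recurrence: u_k = 6/13·u_{k+1} + 7/13·u_{k-1} for 1 ≤ k ≤ 7. Try u_k = A + B·r^k with r = q/p = (7/13)/(6/13) = 7/6. Substitution satisfies the recurrence; boundary conditions give:
  u_k = (1 − r^k) / (1 − r^N) = (1 − (7/6)^4) / (1 − (7/6)^8) = 1296/3697.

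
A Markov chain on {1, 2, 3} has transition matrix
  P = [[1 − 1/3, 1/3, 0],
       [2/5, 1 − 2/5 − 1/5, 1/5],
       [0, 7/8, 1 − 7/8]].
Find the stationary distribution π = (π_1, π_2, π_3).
π = (42/85, 7/17, 8/85)

This is a birth-death chain on three states, which satisfies detailed balance: π_1 · P_{12} = π_2 · P_{21} and π_2 · P_{23} = π_3 · P_{32}.
From π_1 · 1/3 = π_2 · 2/5: π_2/π_1 = (1/3)/(2/5) = 5/6.
From π_2 · 1/5 = π_3 · 7/8: π_3/π_2 = (1/5)/(7/8) = 8/35.
Take π_1 proportional to 1; then unnormalized π = (1, 5/6, 4/21). Normalize by dividing by the sum 85/42:
  π = (42/85, 7/17, 8/85).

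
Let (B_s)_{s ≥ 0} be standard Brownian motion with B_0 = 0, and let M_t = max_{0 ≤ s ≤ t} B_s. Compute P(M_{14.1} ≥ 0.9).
P(M_{14.1} ≥ 0.9) = 2·P(B_{14.1} ≥ 0.9) = 2(1 − Φ(0.9/√14.1)) ≈ 0.8106

By the reflection principle for Brownian motion, P(M_t ≥ a) = 2 · P(B_t ≥ a) for a ≥ 0. Since B_t ~ N(0, t), P(B_t ≥ 0.9) = 1 − Φ(0.9/√t) = 1 − Φ(0.9/√14.1) = 1 − Φ(0.2397). So
  P(M_{14.1} ≥ 0.9) = 2(1 − Φ(0.2397)) ≈ 0.8106.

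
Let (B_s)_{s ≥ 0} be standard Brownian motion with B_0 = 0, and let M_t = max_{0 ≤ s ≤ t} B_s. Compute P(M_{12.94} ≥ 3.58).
P(M_{12.94} ≥ 3.58) = 2·P(B_{12.94} ≥ 3.58) = 2(1 − Φ(3.58/√12.94)) ≈ 0.3196

By the reflection principle for Brownian motion, P(M_t ≥ a) = 2 · P(B_t ≥ a) for a ≥ 0. Since B_t ~ N(0, t), P(B_t ≥ 3.58) = 1 − Φ(3.58/√t) = 1 − Φ(3.58/√12.94) = 1 − Φ(0.9952). So
  P(M_{12.94} ≥ 3.58) = 2(1 − Φ(0.9952)) ≈ 0.3196.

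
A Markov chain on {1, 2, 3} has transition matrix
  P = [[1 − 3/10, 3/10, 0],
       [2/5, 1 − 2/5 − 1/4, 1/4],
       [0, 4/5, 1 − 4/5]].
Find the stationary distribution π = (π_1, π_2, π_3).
π = (64/127, 48/127, 15/127)

This is a birth-death chain on three states, which satisfies detailed balance: π_1 · P_{12} = π_2 · P_{21} and π_2 · P_{23} = π_3 · P_{32}.
From π_1 · 3/10 = π_2 · 2/5: π_2/π_1 = (3/10)/(2/5) = 3/4.
From π_2 · 1/4 = π_3 · 4/5: π_3/π_2 = (1/4)/(4/5) = 5/16.
Take π_1 proportional to 1; then unnormalized π = (1, 3/4, 15/64). Normalize by dividing by the sum 127/64:
  π = (64/127, 48/127, 15/127).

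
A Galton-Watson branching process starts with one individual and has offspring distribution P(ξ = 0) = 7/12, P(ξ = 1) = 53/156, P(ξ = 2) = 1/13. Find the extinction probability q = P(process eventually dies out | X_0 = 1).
q = 1

Mean offspring μ = 0·7/12 + 1·53/156 + 2·1/13 = 77/156 ≤ 1. For μ ≤ 1 with offspring not concentrated at 1, the Galton-Watson process goes extinct almost surely, so q = 1.
(Algebraic check: The pgf is f(s) = 7/12 + 53/156·s + 1/13·s². The extinction probability q is the smallest fixed point of f in [0, 1]. Setting s = f(s):
  1/13·s² + (53/156 − 1)·s + 7/12 = 0
  1/13·s² − (7/12 + 1/13)·s + 7/12 = 0
which factors as (s − 1)·(1/13·s − 7/12) = 0, giving roots s = 1 and s = (7/12)/(1/13) = 91/12. Since 91/12 ≥ 1, the smallest root in [0, 1] is s = 1.)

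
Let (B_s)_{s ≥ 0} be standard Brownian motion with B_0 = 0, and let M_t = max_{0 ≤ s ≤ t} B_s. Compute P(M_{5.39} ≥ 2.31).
P(M_{5.39} ≥ 2.31) = 2·P(B_{5.39} ≥ 2.31) = 2(1 − Φ(2.31/√5.39)) ≈ 0.3197

By the reflection principle for Brownian motion, P(M_t ≥ a) = 2 · P(B_t ≥ a) for a ≥ 0. Since B_t ~ N(0, t), P(B_t ≥ 2.31) = 1 − Φ(2.31/√t) = 1 − Φ(2.31/√5.39) = 1 − Φ(0.9950). So
  P(M_{5.39} ≥ 2.31) = 2(1 − Φ(0.9950)) ≈ 0.3197.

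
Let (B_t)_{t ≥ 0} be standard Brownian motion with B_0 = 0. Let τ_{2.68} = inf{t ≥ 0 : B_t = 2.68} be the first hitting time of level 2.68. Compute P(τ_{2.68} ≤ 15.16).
P(τ_{2.68} ≤ 15.16) = 2(1 − Φ(2.68/√15.16)) = 2(1 − Φ(0.6883)) ≈ 0.4913

By the reflection principle for standard BM, P(τ_b ≤ t) = 2 · P(B_t ≥ b). Since B_t ~ N(0, t), P(B_t ≥ 2.68) = 1 − Φ(2.68/√t) = 1 − Φ(2.68/√15.16) = 1 − Φ(0.6883) ≈ 0.24563. Doubling: P(τ_{2.68} ≤ 15.16) ≈ 2 · 0.24563 = 0.49126 ≈ 0.4913.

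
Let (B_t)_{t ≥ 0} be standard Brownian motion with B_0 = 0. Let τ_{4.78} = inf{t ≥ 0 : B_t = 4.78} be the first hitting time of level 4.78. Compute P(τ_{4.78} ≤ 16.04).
P(τ_{4.78} ≤ 16.04) = 2(1 − Φ(4.78/√16.04)) = 2(1 − Φ(1.1935)) ≈ 0.2327

By the reflection principle for standard BM, P(τ_b ≤ t) = 2 · P(B_t ≥ b). Since B_t ~ N(0, t), P(B_t ≥ 4.78) = 1 − Φ(4.78/√t) = 1 − Φ(4.78/√16.04) = 1 − Φ(1.1935) ≈ 0.11634. Doubling: P(τ_{4.78} ≤ 16.04) ≈ 2 · 0.11634 = 0.23268 ≈ 0.2327.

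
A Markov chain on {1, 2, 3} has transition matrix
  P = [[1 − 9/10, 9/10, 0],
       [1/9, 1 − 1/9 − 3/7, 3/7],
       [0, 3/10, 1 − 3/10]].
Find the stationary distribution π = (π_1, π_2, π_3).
π = (70/1447, 567/1447, 810/1447)

This is a birth-death chain on three states, which satisfies detailed balance: π_1 · P_{12} = π_2 · P_{21} and π_2 · P_{23} = π_3 · P_{32}.
From π_1 · 9/10 = π_2 · 1/9: π_2/π_1 = (9/10)/(1/9) = 81/10.
From π_2 · 3/7 = π_3 · 3/10: π_3/π_2 = (3/7)/(3/10) = 10/7.
Take π_1 proportional to 1; then unnormalized π = (1, 81/10, 81/7). Normalize by dividing by the sum 1447/70:
  π = (70/1447, 567/1447, 810/1447).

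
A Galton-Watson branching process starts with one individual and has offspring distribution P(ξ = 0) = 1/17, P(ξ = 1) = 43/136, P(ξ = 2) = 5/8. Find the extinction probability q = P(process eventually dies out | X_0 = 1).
q = 8/85

The pgf is f(s) = 1/17 + 43/136·s + 5/8·s². The extinction probability q is the smallest fixed point of f in [0, 1]. Setting s = f(s):
  5/8·s² + (43/136 − 1)·s + 1/17 = 0
  5/8·s² − (1/17 + 5/8)·s + 1/17 = 0
which factors as (s − 1)·(5/8·s − 1/17) = 0, giving roots s = 1 and s = (1/17)/(5/8) = 8/85.
Mean offspring μ = 43/136 + 2·5/8 = 213/136 > 1 (supercritical), so q < 1. The extinction probability is the smaller root: q = (1/17)/(5/8) = 8/85.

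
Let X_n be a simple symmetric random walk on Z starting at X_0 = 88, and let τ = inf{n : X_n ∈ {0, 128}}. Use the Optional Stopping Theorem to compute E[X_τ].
E[X_τ] = 88

X_n is a martingale and τ is a bounded-mean stopping time (indeed τ is finite a.s. with bounded expectation since the walk is in a bounded region). By the OST, E[X_τ] = E[X_0] = 88. Equivalently: E[X_τ] = 128 · P(hit 128 first) + 0 · P(hit 0 first) = 128 · (88/128) = 88.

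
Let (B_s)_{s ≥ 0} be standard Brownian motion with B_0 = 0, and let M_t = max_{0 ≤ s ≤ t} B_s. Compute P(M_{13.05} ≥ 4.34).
P(M_{13.05} ≥ 4.34) = 2·P(B_{13.05} ≥ 4.34) = 2(1 − Φ(4.34/√13.05)) ≈ 0.2296

By the reflection principle for Brownian motion, P(M_t ≥ a) = 2 · P(B_t ≥ a) for a ≥ 0. Since B_t ~ N(0, t), P(B_t ≥ 4.34) = 1 − Φ(4.34/√t) = 1 − Φ(4.34/√13.05) = 1 − Φ(1.2014). So
  P(M_{13.05} ≥ 4.34) = 2(1 − Φ(1.2014)) ≈ 0.2296.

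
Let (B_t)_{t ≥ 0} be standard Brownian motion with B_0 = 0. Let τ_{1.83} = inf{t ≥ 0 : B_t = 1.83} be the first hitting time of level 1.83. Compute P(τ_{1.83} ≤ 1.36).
P(τ_{1.83} ≤ 1.36) = 2(1 − Φ(1.83/√1.36)) = 2(1 − Φ(1.5692)) ≈ 0.1166

By the reflection principle for standard BM, P(τ_b ≤ t) = 2 · P(B_t ≥ b). Since B_t ~ N(0, t), P(B_t ≥ 1.83) = 1 − Φ(1.83/√t) = 1 − Φ(1.83/√1.36) = 1 − Φ(1.5692) ≈ 0.05830. Doubling: P(τ_{1.83} ≤ 1.36) ≈ 2 · 0.05830 = 0.11660 ≈ 0.1166.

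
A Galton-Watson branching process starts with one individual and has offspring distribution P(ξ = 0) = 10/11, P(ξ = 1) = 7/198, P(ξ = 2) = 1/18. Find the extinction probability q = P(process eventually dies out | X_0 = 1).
q = 1

Mean offspring μ = 0·10/11 + 1·7/198 + 2·1/18 = 29/198 ≤ 1. For μ ≤ 1 with offspring not concentrated at 1, the Galton-Watson process goes extinct almost surely, so q = 1.
(Algebraic check: The pgf is f(s) = 10/11 + 7/198·s + 1/18·s². The extinction probability q is the smallest fixed point of f in [0, 1]. Setting s = f(s):
  1/18·s² + (7/198 − 1)·s + 10/11 = 0
  1/18·s² − (10/11 + 1/18)·s + 10/11 = 0
which factors as (s − 1)·(1/18·s − 10/11) = 0, giving roots s = 1 and s = (10/11)/(1/18) = 180/11. Since 180/11 ≥ 1, the smallest root in [0, 1] is s = 1.)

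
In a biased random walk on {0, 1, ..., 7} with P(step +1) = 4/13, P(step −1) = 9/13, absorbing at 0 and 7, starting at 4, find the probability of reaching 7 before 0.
P(hit 7 before 0) = (1 − (9/4)^4) / (1 − (9/4)^7) = 80704/953317

Let u_k denote P(reach 7 before 0 | start at k). Boundary: u_0 = 0, u_7 = 1. Recurrence: u_k = 4/13·u_{k+1} + 9/13·u_{k-1} for 1 ≤ k ≤ 6. Try u_k = A + B·r^k with r = q/p = (9/13)/(4/13) = 9/4. Substitution satisfies the recurrence; boundary conditions give:
  u_k = (1 − r^k) / (1 − r^N) = (1 − (9/4)^4) / (1 − (9/4)^7) = 80704/953317.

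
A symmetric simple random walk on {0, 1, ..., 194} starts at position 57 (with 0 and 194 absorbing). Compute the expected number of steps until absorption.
E[τ | X_0 = 57] = 7809

Let v_k = E[τ | X_0 = k]. Boundary: v_0 = v_194 = 0. Recurrence: v_k = 1 + (v_{k-1} + v_{k+1})/2 for 1 ≤ k ≤ 193. The particular solution to v_k − (v_{k-1} + v_{k+1})/2 = 1 is v_k = −k^2. Adding homogeneous solution A + B k and matching boundaries gives v_k = k (194 − k). Substituting k = 57: v_57 = 57 · 137 = 7809.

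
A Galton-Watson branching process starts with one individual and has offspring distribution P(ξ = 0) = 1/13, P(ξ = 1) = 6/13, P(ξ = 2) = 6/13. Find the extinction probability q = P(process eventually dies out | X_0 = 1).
q = 1/6

The pgf is f(s) = 1/13 + 6/13·s + 6/13·s². The extinction probability q is the smallest fixed point of f in [0, 1]. Setting s = f(s):
  6/13·s² + (6/13 − 1)·s + 1/13 = 0
  6/13·s² − (1/13 + 6/13)·s + 1/13 = 0
which factors as (s − 1)·(6/13·s − 1/13) = 0, giving roots s = 1 and s = (1/13)/(6/13) = 1/6.
Mean offspring μ = 6/13 + 2·6/13 = 18/13 > 1 (supercritical), so q < 1. The extinction probability is the smaller root: q = (1/13)/(6/13) = 1/6.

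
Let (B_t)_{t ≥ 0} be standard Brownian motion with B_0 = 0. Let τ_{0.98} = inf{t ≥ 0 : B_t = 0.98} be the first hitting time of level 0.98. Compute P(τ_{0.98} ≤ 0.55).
P(τ_{0.98} ≤ 0.55) = 2(1 − Φ(0.98/√0.55)) = 2(1 − Φ(1.3214)) ≈ 0.1864

By the reflection principle for standard BM, P(τ_b ≤ t) = 2 · P(B_t ≥ b). Since B_t ~ N(0, t), P(B_t ≥ 0.98) = 1 − Φ(0.98/√t) = 1 − Φ(0.98/√0.55) = 1 − Φ(1.3214) ≈ 0.09318. Doubling: P(τ_{0.98} ≤ 0.55) ≈ 2 · 0.09318 = 0.18636 ≈ 0.1864.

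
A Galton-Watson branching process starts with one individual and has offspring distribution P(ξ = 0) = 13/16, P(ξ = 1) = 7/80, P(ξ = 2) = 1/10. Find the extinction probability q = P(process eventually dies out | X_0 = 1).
q = 1

Mean offspring μ = 0·13/16 + 1·7/80 + 2·1/10 = 23/80 ≤ 1. For μ ≤ 1 with offspring not concentrated at 1, the Galton-Watson process goes extinct almost surely, so q = 1.
(Algebraic check: The pgf is f(s) = 13/16 + 7/80·s + 1/10·s². The extinction probability q is the smallest fixed point of f in [0, 1]. Setting s = f(s):
  1/10·s² + (7/80 − 1)·s + 13/16 = 0
  1/10·s² − (13/16 + 1/10)·s + 13/16 = 0
which factors as (s − 1)·(1/10·s − 13/16) = 0, giving roots s = 1 and s = (13/16)/(1/10) = 65/8. Since 65/8 ≥ 1, the smallest root in [0, 1] is s = 1.)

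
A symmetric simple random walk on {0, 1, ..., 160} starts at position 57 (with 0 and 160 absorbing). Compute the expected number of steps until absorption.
E[τ | X_0 = 57] = 5871

Let v_k = E[τ | X_0 = k]. Boundary: v_0 = v_160 = 0. Recurrence: v_k = 1 + (v_{k-1} + v_{k+1})/2 for 1 ≤ k ≤ 159. The particular solution to v_k − (v_{k-1} + v_{k+1})/2 = 1 is v_k = −k^2. Adding homogeneous solution A + B k and matching boundaries gives v_k = k (160 − k). Substituting k = 57: v_57 = 57 · 103 = 5871.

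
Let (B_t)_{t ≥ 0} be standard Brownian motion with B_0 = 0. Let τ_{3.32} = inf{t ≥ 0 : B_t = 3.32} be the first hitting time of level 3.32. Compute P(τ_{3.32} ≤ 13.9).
P(τ_{3.32} ≤ 13.9) = 2(1 − Φ(3.32/√13.9)) = 2(1 − Φ(0.8905)) ≈ 0.3732

By the reflection principle for standard BM, P(τ_b ≤ t) = 2 · P(B_t ≥ b). Since B_t ~ N(0, t), P(B_t ≥ 3.32) = 1 − Φ(3.32/√t) = 1 − Φ(3.32/√13.9) = 1 − Φ(0.8905) ≈ 0.18660. Doubling: P(τ_{3.32} ≤ 13.9) ≈ 2 · 0.18660 = 0.37320 ≈ 0.3732.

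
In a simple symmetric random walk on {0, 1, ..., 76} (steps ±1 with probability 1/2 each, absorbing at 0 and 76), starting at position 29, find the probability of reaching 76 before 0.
P(hit 76 before 0) = 29/76

Let u_k = P(hit 76 before 0 | start at k). Then u_0 = 0, u_76 = 1, and u_k = u_{k-1}/2 + u_{k+1}/2 for 1 ≤ k ≤ 75. This harmonic recurrence is solved by u_k = k/76, giving u_29 = 29/76.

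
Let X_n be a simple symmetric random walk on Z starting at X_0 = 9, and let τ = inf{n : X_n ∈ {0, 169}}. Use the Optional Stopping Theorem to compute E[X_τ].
E[X_τ] = 9

X_n is a martingale and τ is a bounded-mean stopping time (indeed τ is finite a.s. with bounded expectation since the walk is in a bounded region). By the OST, E[X_τ] = E[X_0] = 9. Equivalently: E[X_τ] = 169 · P(hit 169 first) + 0 · P(hit 0 first) = 169 · (9/169) = 9.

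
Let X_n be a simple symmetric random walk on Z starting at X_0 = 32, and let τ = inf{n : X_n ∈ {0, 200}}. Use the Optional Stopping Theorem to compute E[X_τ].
E[X_τ] = 32

X_n is a martingale and τ is a bounded-mean stopping time (indeed τ is finite a.s. with bounded expectation since the walk is in a bounded region). By the OST, E[X_τ] = E[X_0] = 32. Equivalently: E[X_τ] = 200 · P(hit 200 first) + 0 · P(hit 0 first) = 200 · (32/200) = 32.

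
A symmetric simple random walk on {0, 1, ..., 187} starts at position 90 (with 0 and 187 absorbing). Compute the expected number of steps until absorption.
E[τ | X_0 = 90] = 8730

Let v_k = E[τ | X_0 = k]. Boundary: v_0 = v_187 = 0. Recurrence: v_k = 1 + (v_{k-1} + v_{k+1})/2 for 1 ≤ k ≤ 186. The particular solution to v_k − (v_{k-1} + v_{k+1})/2 = 1 is v_k = −k^2. Adding homogeneous solution A + B k and matching boundaries gives v_k = k (187 − k). Substituting k = 90: v_90 = 90 · 97 = 8730.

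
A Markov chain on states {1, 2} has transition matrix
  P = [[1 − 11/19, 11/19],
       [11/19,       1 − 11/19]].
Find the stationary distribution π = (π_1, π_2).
π_1 = 1/2, π_2 = 1/2

Solve πP = π with π_1 + π_2 = 1. From πP = π: π_1 · (1 − 11/19) + π_2 · 11/19 = π_1 ⇒ π_2 · 11/19 = π_1 · 11/19 ⇒ π_2/π_1 = (11/19)/(11/19) = 1. Together with π_1 + π_2 = 1:
  π_1 = (11/19)/(11/19 + 11/19) = (11/19)/(22/19) = 1/2,
  π_2 = (11/19)/(11/19 + 11/19) = (11/19)/(22/19) = 1/2.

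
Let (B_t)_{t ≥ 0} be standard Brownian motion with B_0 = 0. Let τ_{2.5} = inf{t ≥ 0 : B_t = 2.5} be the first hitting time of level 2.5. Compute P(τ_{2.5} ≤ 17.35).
P(τ_{2.5} ≤ 17.35) = 2(1 − Φ(2.5/√17.35)) = 2(1 − Φ(0.6002)) ≈ 0.5484

By the reflection principle for standard BM, P(τ_b ≤ t) = 2 · P(B_t ≥ b). Since B_t ~ N(0, t), P(B_t ≥ 2.5) = 1 − Φ(2.5/√t) = 1 − Φ(2.5/√17.35) = 1 − Φ(0.6002) ≈ 0.27419. Doubling: P(τ_{2.5} ≤ 17.35) ≈ 2 · 0.27419 = 0.54838 ≈ 0.5484.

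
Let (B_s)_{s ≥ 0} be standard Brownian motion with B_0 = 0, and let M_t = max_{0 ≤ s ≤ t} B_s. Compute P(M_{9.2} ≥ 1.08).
P(M_{9.2} ≥ 1.08) = 2·P(B_{9.2} ≥ 1.08) = 2(1 − Φ(1.08/√9.2)) ≈ 0.7218

By the reflection principle for Brownian motion, P(M_t ≥ a) = 2 · P(B_t ≥ a) for a ≥ 0. Since B_t ~ N(0, t), P(B_t ≥ 1.08) = 1 − Φ(1.08/√t) = 1 − Φ(1.08/√9.2) = 1 − Φ(0.3561). So
  P(M_{9.2} ≥ 1.08) = 2(1 − Φ(0.3561)) ≈ 0.7218.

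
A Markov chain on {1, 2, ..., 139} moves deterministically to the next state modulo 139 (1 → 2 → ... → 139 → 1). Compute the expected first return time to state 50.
E[T_50 | X_0 = 50] = 139

The chain cycles deterministically, so starting at state 50 it returns in exactly 139 steps. Equivalently, the stationary distribution is uniform π_j = 1/139 for every state j, so by Kac's formula E[T_50] = 1/π_50 = 139.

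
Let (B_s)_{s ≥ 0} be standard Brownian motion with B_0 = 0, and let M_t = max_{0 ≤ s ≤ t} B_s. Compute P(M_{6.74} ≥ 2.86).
P(M_{6.74} ≥ 2.86) = 2·P(B_{6.74} ≥ 2.86) = 2(1 − Φ(2.86/√6.74)) ≈ 0.2706

By the reflection principle for Brownian motion, P(M_t ≥ a) = 2 · P(B_t ≥ a) for a ≥ 0. Since B_t ~ N(0, t), P(B_t ≥ 2.86) = 1 − Φ(2.86/√t) = 1 − Φ(2.86/√6.74) = 1 − Φ(1.1016). So
  P(M_{6.74} ≥ 2.86) = 2(1 − Φ(1.1016)) ≈ 0.2706.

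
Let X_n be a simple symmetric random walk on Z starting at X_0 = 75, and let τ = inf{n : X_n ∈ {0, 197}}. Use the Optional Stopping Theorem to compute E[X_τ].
E[X_τ] = 75

X_n is a martingale and τ is a bounded-mean stopping time (indeed τ is finite a.s. with bounded expectation since the walk is in a bounded region). By the OST, E[X_τ] = E[X_0] = 75. Equivalently: E[X_τ] = 197 · P(hit 197 first) + 0 · P(hit 0 first) = 197 · (75/197) = 75.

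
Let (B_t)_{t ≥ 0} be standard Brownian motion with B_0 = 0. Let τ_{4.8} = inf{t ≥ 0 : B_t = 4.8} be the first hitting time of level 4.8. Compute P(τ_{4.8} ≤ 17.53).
P(τ_{4.8} ≤ 17.53) = 2(1 − Φ(4.8/√17.53)) = 2(1 − Φ(1.1464)) ≈ 0.2516

By the reflection principle for standard BM, P(τ_b ≤ t) = 2 · P(B_t ≥ b). Since B_t ~ N(0, t), P(B_t ≥ 4.8) = 1 − Φ(4.8/√t) = 1 − Φ(4.8/√17.53) = 1 − Φ(1.1464) ≈ 0.12581. Doubling: P(τ_{4.8} ≤ 17.53) ≈ 2 · 0.12581 = 0.25162 ≈ 0.2516.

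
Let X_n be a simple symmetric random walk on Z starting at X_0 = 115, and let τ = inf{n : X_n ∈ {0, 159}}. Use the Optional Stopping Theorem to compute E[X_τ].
E[X_τ] = 115

X_n is a martingale and τ is a bounded-mean stopping time (indeed τ is finite a.s. with bounded expectation since the walk is in a bounded region). By the OST, E[X_τ] = E[X_0] = 115. Equivalently: E[X_τ] = 159 · P(hit 159 first) + 0 · P(hit 0 first) = 159 · (115/159) = 115.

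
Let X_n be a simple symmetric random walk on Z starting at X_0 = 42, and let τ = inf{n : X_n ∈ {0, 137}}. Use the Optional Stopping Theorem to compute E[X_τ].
E[X_τ] = 42

X_n is a martingale and τ is a bounded-mean stopping time (indeed τ is finite a.s. with bounded expectation since the walk is in a bounded region). By the OST, E[X_τ] = E[X_0] = 42. Equivalently: E[X_τ] = 137 · P(hit 137 first) + 0 · P(hit 0 first) = 137 · (42/137) = 42.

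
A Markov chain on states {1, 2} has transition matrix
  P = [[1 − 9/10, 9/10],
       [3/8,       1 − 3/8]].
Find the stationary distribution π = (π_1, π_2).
π_1 = 5/17, π_2 = 12/17

Solve πP = π with π_1 + π_2 = 1. From πP = π: π_1 · (1 − 9/10) + π_2 · 3/8 = π_1 ⇒ π_2 · 3/8 = π_1 · 9/10 ⇒ π_2/π_1 = (9/10)/(3/8) = 12/5. Together with π_1 + π_2 = 1:
  π_1 = (3/8)/(9/10 + 3/8) = (3/8)/(51/40) = 5/17,
  π_2 = (9/10)/(9/10 + 3/8) = (9/10)/(51/40) = 12/17.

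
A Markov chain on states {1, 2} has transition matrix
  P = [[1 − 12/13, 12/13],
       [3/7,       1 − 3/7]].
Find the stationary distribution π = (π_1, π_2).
π_1 = 13/41, π_2 = 28/41

Solve πP = π with π_1 + π_2 = 1. From πP = π: π_1 · (1 − 12/13) + π_2 · 3/7 = π_1 ⇒ π_2 · 3/7 = π_1 · 12/13 ⇒ π_2/π_1 = (12/13)/(3/7) = 28/13. Together with π_1 + π_2 = 1:
  π_1 = (3/7)/(12/13 + 3/7) = (3/7)/(123/91) = 13/41,
  π_2 = (12/13)/(12/13 + 3/7) = (12/13)/(123/91) = 28/41.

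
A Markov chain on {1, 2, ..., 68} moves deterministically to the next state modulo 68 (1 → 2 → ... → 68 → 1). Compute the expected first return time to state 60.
E[T_60 | X_0 = 60] = 68

The chain cycles deterministically, so starting at state 60 it returns in exactly 68 steps. Equivalently, the stationary distribution is uniform π_j = 1/68 for every state j, so by Kac's formula E[T_60] = 1/π_60 = 68.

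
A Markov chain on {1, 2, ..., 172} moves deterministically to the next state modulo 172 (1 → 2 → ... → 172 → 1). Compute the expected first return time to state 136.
E[T_136 | X_0 = 136] = 172

The chain cycles deterministically, so starting at state 136 it returns in exactly 172 steps. Equivalently, the stationary distribution is uniform π_j = 1/172 for every state j, so by Kac's formula E[T_136] = 1/π_136 = 172.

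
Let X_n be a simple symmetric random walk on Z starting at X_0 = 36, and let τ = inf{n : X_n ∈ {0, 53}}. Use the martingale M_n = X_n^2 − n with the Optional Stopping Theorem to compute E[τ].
E[τ] = 612

M_n = X_n^2 − n is a martingale (since E[X_{n+1}^2 | F_n] = X_n^2 + 1). By OST (τ has finite mean in a bounded region), E[M_τ] = E[M_0] = X_0^2 − 0 = 36^2 = 1296. Also E[M_τ] = E[X_τ^2] − E[τ]. The walk exits at 0 or 53, with P(hit 53 first) = 36/53, so E[X_τ^2] = 53^2 · 36/53 + 0 = 1908. Thus E[τ] = E[X_τ^2] − E[M_τ] = 1908 − 1296 = 612 = 36(53 − 36) = 612.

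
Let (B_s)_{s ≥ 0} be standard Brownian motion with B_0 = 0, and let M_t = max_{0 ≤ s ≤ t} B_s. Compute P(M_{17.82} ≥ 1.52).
P(M_{17.82} ≥ 1.52) = 2·P(B_{17.82} ≥ 1.52) = 2(1 − Φ(1.52/√17.82)) ≈ 0.7188

By the reflection principle for Brownian motion, P(M_t ≥ a) = 2 · P(B_t ≥ a) for a ≥ 0. Since B_t ~ N(0, t), P(B_t ≥ 1.52) = 1 − Φ(1.52/√t) = 1 − Φ(1.52/√17.82) = 1 − Φ(0.3601). So
  P(M_{17.82} ≥ 1.52) = 2(1 − Φ(0.3601)) ≈ 0.7188.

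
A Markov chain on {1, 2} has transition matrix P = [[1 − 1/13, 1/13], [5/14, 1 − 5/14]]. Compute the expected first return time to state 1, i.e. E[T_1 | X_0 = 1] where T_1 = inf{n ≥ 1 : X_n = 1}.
E[T_1 | X_0 = 1] = 1/π_1 = 79/65

For an irreducible recurrent Markov chain with stationary distribution π, E[T_i | X_0 = i] = 1/π_i (Kac's formula). Here π_1 = (5/14)/(1/13 + 5/14) = (5/14)/(79/182) = 65/79, so E[T_1 | X_0 = 1] = 1/π_1 = (1/13 + 5/14)/(5/14) = (79/182)/(5/14) = 79/65.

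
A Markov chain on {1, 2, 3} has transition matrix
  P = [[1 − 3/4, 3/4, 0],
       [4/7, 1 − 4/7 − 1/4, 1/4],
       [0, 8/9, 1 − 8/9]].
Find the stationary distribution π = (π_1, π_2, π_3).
π = (512/1373, 672/1373, 189/1373)

This is a birth-death chain on three states, which satisfies detailed balance: π_1 · P_{12} = π_2 · P_{21} and π_2 · P_{23} = π_3 · P_{32}.
From π_1 · 3/4 = π_2 · 4/7: π_2/π_1 = (3/4)/(4/7) = 21/16.
From π_2 · 1/4 = π_3 · 8/9: π_3/π_2 = (1/4)/(8/9) = 9/32.
Take π_1 proportional to 1; then unnormalized π = (1, 21/16, 189/512). Normalize by dividing by the sum 1373/512:
  π = (512/1373, 672/1373, 189/1373).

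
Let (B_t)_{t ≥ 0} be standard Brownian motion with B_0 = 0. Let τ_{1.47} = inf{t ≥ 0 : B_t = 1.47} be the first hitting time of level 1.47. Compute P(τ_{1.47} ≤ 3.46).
P(τ_{1.47} ≤ 3.46) = 2(1 − Φ(1.47/√3.46)) = 2(1 − Φ(0.7903)) ≈ 0.4294

By the reflection principle for standard BM, P(τ_b ≤ t) = 2 · P(B_t ≥ b). Since B_t ~ N(0, t), P(B_t ≥ 1.47) = 1 − Φ(1.47/√t) = 1 − Φ(1.47/√3.46) = 1 − Φ(0.7903) ≈ 0.21468. Doubling: P(τ_{1.47} ≤ 3.46) ≈ 2 · 0.21468 = 0.42936 ≈ 0.4294.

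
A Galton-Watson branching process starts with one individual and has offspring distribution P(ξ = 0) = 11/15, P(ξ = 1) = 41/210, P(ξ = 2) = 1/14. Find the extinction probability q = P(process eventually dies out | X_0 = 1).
q = 1

Mean offspring μ = 0·11/15 + 1·41/210 + 2·1/14 = 71/210 ≤ 1. For μ ≤ 1 with offspring not concentrated at 1, the Galton-Watson process goes extinct almost surely, so q = 1.
(Algebraic check: The pgf is f(s) = 11/15 + 41/210·s + 1/14·s². The extinction probability q is the smallest fixed point of f in [0, 1]. Setting s = f(s):
  1/14·s² + (41/210 − 1)·s + 11/15 = 0
  1/14·s² − (11/15 + 1/14)·s + 11/15 = 0
which factors as (s − 1)·(1/14·s − 11/15) = 0, giving roots s = 1 and s = (11/15)/(1/14) = 154/15. Since 154/15 ≥ 1, the smallest root in [0, 1] is s = 1.)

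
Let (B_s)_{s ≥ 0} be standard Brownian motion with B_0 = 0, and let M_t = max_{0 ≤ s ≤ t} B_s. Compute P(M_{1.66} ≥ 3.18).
P(M_{1.66} ≥ 3.18) = 2·P(B_{1.66} ≥ 3.18) = 2(1 − Φ(3.18/√1.66)) ≈ 0.0136

By the reflection principle for Brownian motion, P(M_t ≥ a) = 2 · P(B_t ≥ a) for a ≥ 0. Since B_t ~ N(0, t), P(B_t ≥ 3.18) = 1 − Φ(3.18/√t) = 1 − Φ(3.18/√1.66) = 1 − Φ(2.4682). So
  P(M_{1.66} ≥ 3.18) = 2(1 − Φ(2.4682)) ≈ 0.0136.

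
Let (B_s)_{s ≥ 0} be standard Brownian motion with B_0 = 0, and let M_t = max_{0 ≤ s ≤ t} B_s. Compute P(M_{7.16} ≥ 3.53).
P(M_{7.16} ≥ 3.53) = 2·P(B_{7.16} ≥ 3.53) = 2(1 − Φ(3.53/√7.16)) ≈ 0.1871

By the reflection principle for Brownian motion, P(M_t ≥ a) = 2 · P(B_t ≥ a) for a ≥ 0. Since B_t ~ N(0, t), P(B_t ≥ 3.53) = 1 − Φ(3.53/√t) = 1 − Φ(3.53/√7.16) = 1 − Φ(1.3192). So
  P(M_{7.16} ≥ 3.53) = 2(1 − Φ(1.3192)) ≈ 0.1871.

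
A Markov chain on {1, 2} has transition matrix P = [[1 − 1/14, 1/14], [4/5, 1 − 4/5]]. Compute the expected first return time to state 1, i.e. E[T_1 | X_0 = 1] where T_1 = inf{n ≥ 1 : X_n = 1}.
E[T_1 | X_0 = 1] = 1/π_1 = 61/56

For an irreducible recurrent Markov chain with stationary distribution π, E[T_i | X_0 = i] = 1/π_i (Kac's formula). Here π_1 = (4/5)/(1/14 + 4/5) = (4/5)/(61/70) = 56/61, so E[T_1 | X_0 = 1] = 1/π_1 = (1/14 + 4/5)/(4/5) = (61/70)/(4/5) = 61/56.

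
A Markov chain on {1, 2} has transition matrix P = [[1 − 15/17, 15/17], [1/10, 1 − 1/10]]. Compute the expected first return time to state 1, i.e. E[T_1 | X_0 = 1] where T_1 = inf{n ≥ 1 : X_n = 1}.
E[T_1 | X_0 = 1] = 1/π_1 = 167/17

For an irreducible recurrent Markov chain with stationary distribution π, E[T_i | X_0 = i] = 1/π_i (Kac's formula). Here π_1 = (1/10)/(15/17 + 1/10) = (1/10)/(167/170) = 17/167, so E[T_1 | X_0 = 1] = 1/π_1 = (15/17 + 1/10)/(1/10) = (167/170)/(1/10) = 167/17.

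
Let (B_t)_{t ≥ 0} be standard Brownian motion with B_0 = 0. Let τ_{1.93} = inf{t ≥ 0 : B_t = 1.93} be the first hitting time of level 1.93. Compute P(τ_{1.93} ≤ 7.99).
P(τ_{1.93} ≤ 7.99) = 2(1 − Φ(1.93/√7.99)) = 2(1 − Φ(0.6828)) ≈ 0.4947

By the reflection principle for standard BM, P(τ_b ≤ t) = 2 · P(B_t ≥ b). Since B_t ~ N(0, t), P(B_t ≥ 1.93) = 1 − Φ(1.93/√t) = 1 − Φ(1.93/√7.99) = 1 − Φ(0.6828) ≈ 0.24737. Doubling: P(τ_{1.93} ≤ 7.99) ≈ 2 · 0.24737 = 0.49474 ≈ 0.4947.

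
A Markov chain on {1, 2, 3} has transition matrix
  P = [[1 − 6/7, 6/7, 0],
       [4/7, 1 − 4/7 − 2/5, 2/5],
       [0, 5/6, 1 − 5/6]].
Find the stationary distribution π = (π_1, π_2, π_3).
π = (50/161, 75/161, 36/161)

This is a birth-death chain on three states, which satisfies detailed balance: π_1 · P_{12} = π_2 · P_{21} and π_2 · P_{23} = π_3 · P_{32}.
From π_1 · 6/7 = π_2 · 4/7: π_2/π_1 = (6/7)/(4/7) = 3/2.
From π_2 · 2/5 = π_3 · 5/6: π_3/π_2 = (2/5)/(5/6) = 12/25.
Take π_1 proportional to 1; then unnormalized π = (1, 3/2, 18/25). Normalize by dividing by the sum 161/50:
  π = (50/161, 75/161, 36/161).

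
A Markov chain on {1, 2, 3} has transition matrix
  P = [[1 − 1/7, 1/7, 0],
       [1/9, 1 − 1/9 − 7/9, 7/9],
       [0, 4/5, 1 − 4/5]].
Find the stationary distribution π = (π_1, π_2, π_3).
π = (28/99, 4/11, 35/99)

This is a birth-death chain on three states, which satisfies detailed balance: π_1 · P_{12} = π_2 · P_{21} and π_2 · P_{23} = π_3 · P_{32}.
From π_1 · 1/7 = π_2 · 1/9: π_2/π_1 = (1/7)/(1/9) = 9/7.
From π_2 · 7/9 = π_3 · 4/5: π_3/π_2 = (7/9)/(4/5) = 35/36.
Take π_1 proportional to 1; then unnormalized π = (1, 9/7, 5/4). Normalize by dividing by the sum 99/28:
  π = (28/99, 4/11, 35/99).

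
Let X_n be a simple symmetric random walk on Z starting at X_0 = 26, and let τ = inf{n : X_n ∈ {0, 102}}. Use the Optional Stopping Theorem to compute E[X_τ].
E[X_τ] = 26

X_n is a martingale and τ is a bounded-mean stopping time (indeed τ is finite a.s. with bounded expectation since the walk is in a bounded region). By the OST, E[X_τ] = E[X_0] = 26. Equivalently: E[X_τ] = 102 · P(hit 102 first) + 0 · P(hit 0 first) = 102 · (26/102) = 26.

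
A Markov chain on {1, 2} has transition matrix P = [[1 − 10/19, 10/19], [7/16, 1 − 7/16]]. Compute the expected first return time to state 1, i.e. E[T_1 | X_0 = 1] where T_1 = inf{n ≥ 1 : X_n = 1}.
E[T_1 | X_0 = 1] = 1/π_1 = 293/133

For an irreducible recurrent Markov chain with stationary distribution π, E[T_i | X_0 = i] = 1/π_i (Kac's formula). Here π_1 = (7/16)/(10/19 + 7/16) = (7/16)/(293/304) = 133/293, so E[T_1 | X_0 = 1] = 1/π_1 = (10/19 + 7/16)/(7/16) = (293/304)/(7/16) = 293/133.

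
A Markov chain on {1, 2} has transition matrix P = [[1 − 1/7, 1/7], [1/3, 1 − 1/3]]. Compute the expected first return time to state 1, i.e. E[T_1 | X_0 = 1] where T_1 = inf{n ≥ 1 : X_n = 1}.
E[T_1 | X_0 = 1] = 1/π_1 = 10/7

For an irreducible recurrent Markov chain with stationary distribution π, E[T_i | X_0 = i] = 1/π_i (Kac's formula). Here π_1 = (1/3)/(1/7 + 1/3) = (1/3)/(10/21) = 7/10, so E[T_1 | X_0 = 1] = 1/π_1 = (1/7 + 1/3)/(1/3) = (10/21)/(1/3) = 10/7.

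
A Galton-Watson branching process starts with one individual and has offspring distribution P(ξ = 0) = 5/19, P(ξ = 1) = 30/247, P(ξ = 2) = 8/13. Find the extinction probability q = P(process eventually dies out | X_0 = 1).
q = 65/152

The pgf is f(s) = 5/19 + 30/247·s + 8/13·s². The extinction probability q is the smallest fixed point of f in [0, 1]. Setting s = f(s):
  8/13·s² + (30/247 − 1)·s + 5/19 = 0
  8/13·s² − (5/19 + 8/13)·s + 5/19 = 0
which factors as (s − 1)·(8/13·s − 5/19) = 0, giving roots s = 1 and s = (5/19)/(8/13) = 65/152.
Mean offspring μ = 30/247 + 2·8/13 = 334/247 > 1 (supercritical), so q < 1. The extinction probability is the smaller root: q = (5/19)/(8/13) = 65/152.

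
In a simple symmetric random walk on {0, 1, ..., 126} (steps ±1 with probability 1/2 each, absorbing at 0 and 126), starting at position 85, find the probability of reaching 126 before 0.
P(hit 126 before 0) = 85/126

Let u_k = P(hit 126 before 0 | start at k). Then u_0 = 0, u_126 = 1, and u_k = u_{k-1}/2 + u_{k+1}/2 for 1 ≤ k ≤ 125. This harmonic recurrence is solved by u_k = k/126, giving u_85 = 85/126.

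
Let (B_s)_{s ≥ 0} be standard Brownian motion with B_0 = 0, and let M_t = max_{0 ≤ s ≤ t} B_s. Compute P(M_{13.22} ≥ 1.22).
P(M_{13.22} ≥ 1.22) = 2·P(B_{13.22} ≥ 1.22) = 2(1 − Φ(1.22/√13.22)) ≈ 0.7372

By the reflection principle for Brownian motion, P(M_t ≥ a) = 2 · P(B_t ≥ a) for a ≥ 0. Since B_t ~ N(0, t), P(B_t ≥ 1.22) = 1 − Φ(1.22/√t) = 1 − Φ(1.22/√13.22) = 1 − Φ(0.3355). So
  P(M_{13.22} ≥ 1.22) = 2(1 − Φ(0.3355)) ≈ 0.7372.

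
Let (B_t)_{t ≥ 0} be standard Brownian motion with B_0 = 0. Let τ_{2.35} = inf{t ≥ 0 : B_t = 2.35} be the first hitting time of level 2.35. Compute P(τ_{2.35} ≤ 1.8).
P(τ_{2.35} ≤ 1.8) = 2(1 − Φ(2.35/√1.8)) = 2(1 − Φ(1.7516)) ≈ 0.0798

By the reflection principle for standard BM, P(τ_b ≤ t) = 2 · P(B_t ≥ b). Since B_t ~ N(0, t), P(B_t ≥ 2.35) = 1 − Φ(2.35/√t) = 1 − Φ(2.35/√1.8) = 1 − Φ(1.7516) ≈ 0.03992. Doubling: P(τ_{2.35} ≤ 1.8) ≈ 2 · 0.03992 = 0.07984 ≈ 0.0798.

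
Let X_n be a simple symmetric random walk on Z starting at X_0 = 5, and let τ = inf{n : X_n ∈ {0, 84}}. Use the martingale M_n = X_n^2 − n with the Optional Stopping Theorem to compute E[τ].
E[τ] = 395

M_n = X_n^2 − n is a martingale (since E[X_{n+1}^2 | F_n] = X_n^2 + 1). By OST (τ has finite mean in a bounded region), E[M_τ] = E[M_0] = X_0^2 − 0 = 5^2 = 25. Also E[M_τ] = E[X_τ^2] − E[τ]. The walk exits at 0 or 84, with P(hit 84 first) = 5/84, so E[X_τ^2] = 84^2 · 5/84 + 0 = 420. Thus E[τ] = E[X_τ^2] − E[M_τ] = 420 − 25 = 395 = 5(84 − 5) = 395.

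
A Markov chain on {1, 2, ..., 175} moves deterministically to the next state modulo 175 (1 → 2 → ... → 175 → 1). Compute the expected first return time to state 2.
E[T_2 | X_0 = 2] = 175

The chain cycles deterministically, so starting at state 2 it returns in exactly 175 steps. Equivalently, the stationary distribution is uniform π_j = 1/175 for every state j, so by Kac's formula E[T_2] = 1/π_2 = 175.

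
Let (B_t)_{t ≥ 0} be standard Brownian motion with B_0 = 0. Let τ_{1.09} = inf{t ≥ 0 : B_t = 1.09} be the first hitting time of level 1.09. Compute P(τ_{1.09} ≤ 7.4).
P(τ_{1.09} ≤ 7.4) = 2(1 − Φ(1.09/√7.4)) = 2(1 − Φ(0.4007)) ≈ 0.6886

By the reflection principle for standard BM, P(τ_b ≤ t) = 2 · P(B_t ≥ b). Since B_t ~ N(0, t), P(B_t ≥ 1.09) = 1 − Φ(1.09/√t) = 1 − Φ(1.09/√7.4) = 1 − Φ(0.4007) ≈ 0.34432. Doubling: P(τ_{1.09} ≤ 7.4) ≈ 2 · 0.34432 = 0.68864 ≈ 0.6886.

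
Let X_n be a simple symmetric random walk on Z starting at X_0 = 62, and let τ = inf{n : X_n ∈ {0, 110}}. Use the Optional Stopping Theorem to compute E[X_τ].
E[X_τ] = 62

X_n is a martingale and τ is a bounded-mean stopping time (indeed τ is finite a.s. with bounded expectation since the walk is in a bounded region). By the OST, E[X_τ] = E[X_0] = 62. Equivalently: E[X_τ] = 110 · P(hit 110 first) + 0 · P(hit 0 first) = 110 · (62/110) = 62.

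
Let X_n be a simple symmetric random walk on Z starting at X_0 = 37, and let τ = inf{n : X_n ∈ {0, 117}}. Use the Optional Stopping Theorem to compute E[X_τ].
E[X_τ] = 37

X_n is a martingale and τ is a bounded-mean stopping time (indeed τ is finite a.s. with bounded expectation since the walk is in a bounded region). By the OST, E[X_τ] = E[X_0] = 37. Equivalently: E[X_τ] = 117 · P(hit 117 first) + 0 · P(hit 0 first) = 117 · (37/117) = 37.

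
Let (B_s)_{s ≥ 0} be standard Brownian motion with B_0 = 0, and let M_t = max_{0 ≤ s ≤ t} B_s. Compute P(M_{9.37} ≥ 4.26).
P(M_{9.37} ≥ 4.26) = 2·P(B_{9.37} ≥ 4.26) = 2(1 − Φ(4.26/√9.37)) ≈ 0.1640

By the reflection principle for Brownian motion, P(M_t ≥ a) = 2 · P(B_t ≥ a) for a ≥ 0. Since B_t ~ N(0, t), P(B_t ≥ 4.26) = 1 − Φ(4.26/√t) = 1 − Φ(4.26/√9.37) = 1 − Φ(1.3917). So
  P(M_{9.37} ≥ 4.26) = 2(1 − Φ(1.3917)) ≈ 0.1640.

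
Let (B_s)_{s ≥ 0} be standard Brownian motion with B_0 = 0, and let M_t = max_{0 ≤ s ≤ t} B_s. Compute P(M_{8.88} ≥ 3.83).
P(M_{8.88} ≥ 3.83) = 2·P(B_{8.88} ≥ 3.83) = 2(1 − Φ(3.83/√8.88)) ≈ 0.1987

By the reflection principle for Brownian motion, P(M_t ≥ a) = 2 · P(B_t ≥ a) for a ≥ 0. Since B_t ~ N(0, t), P(B_t ≥ 3.83) = 1 − Φ(3.83/√t) = 1 − Φ(3.83/√8.88) = 1 − Φ(1.2853). So
  P(M_{8.88} ≥ 3.83) = 2(1 − Φ(1.2853)) ≈ 0.1987.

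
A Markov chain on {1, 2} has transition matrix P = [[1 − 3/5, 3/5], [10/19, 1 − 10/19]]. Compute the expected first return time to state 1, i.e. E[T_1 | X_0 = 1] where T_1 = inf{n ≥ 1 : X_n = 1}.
E[T_1 | X_0 = 1] = 1/π_1 = 107/50

For an irreducible recurrent Markov chain with stationary distribution π, E[T_i | X_0 = i] = 1/π_i (Kac's formula). Here π_1 = (10/19)/(3/5 + 10/19) = (10/19)/(107/95) = 50/107, so E[T_1 | X_0 = 1] = 1/π_1 = (3/5 + 10/19)/(10/19) = (107/95)/(10/19) = 107/50.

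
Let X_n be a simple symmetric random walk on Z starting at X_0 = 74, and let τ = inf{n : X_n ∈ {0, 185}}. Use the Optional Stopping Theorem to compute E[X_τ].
E[X_τ] = 74

X_n is a martingale and τ is a bounded-mean stopping time (indeed τ is finite a.s. with bounded expectation since the walk is in a bounded region). By the OST, E[X_τ] = E[X_0] = 74. Equivalently: E[X_τ] = 185 · P(hit 185 first) + 0 · P(hit 0 first) = 185 · (74/185) = 74.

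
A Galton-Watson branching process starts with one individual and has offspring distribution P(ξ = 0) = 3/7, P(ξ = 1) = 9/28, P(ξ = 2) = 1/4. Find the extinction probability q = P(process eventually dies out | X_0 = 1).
q = 1

Mean offspring μ = 0·3/7 + 1·9/28 + 2·1/4 = 23/28 ≤ 1. For μ ≤ 1 with offspring not concentrated at 1, the Galton-Watson process goes extinct almost surely, so q = 1.
(Algebraic check: The pgf is f(s) = 3/7 + 9/28·s + 1/4·s². The extinction probability q is the smallest fixed point of f in [0, 1]. Setting s = f(s):
  1/4·s² + (9/28 − 1)·s + 3/7 = 0
  1/4·s² − (3/7 + 1/4)·s + 3/7 = 0
which factors as (s − 1)·(1/4·s − 3/7) = 0, giving roots s = 1 and s = (3/7)/(1/4) = 12/7. Since 12/7 ≥ 1, the smallest root in [0, 1] is s = 1.)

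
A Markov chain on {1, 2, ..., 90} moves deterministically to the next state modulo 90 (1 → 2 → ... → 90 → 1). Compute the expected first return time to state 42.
E[T_42 | X_0 = 42] = 90

The chain cycles deterministically, so starting at state 42 it returns in exactly 90 steps. Equivalently, the stationary distribution is uniform π_j = 1/90 for every state j, so by Kac's formula E[T_42] = 1/π_42 = 90.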